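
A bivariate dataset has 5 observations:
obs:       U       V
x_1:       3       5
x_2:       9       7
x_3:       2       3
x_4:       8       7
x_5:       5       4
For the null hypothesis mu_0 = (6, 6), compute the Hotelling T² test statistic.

Step 1 — sample mean vector:
  mean(U) = (3 + 9 + 2 + 8 + 5) / 5 = 27/5 = 5.4
  mean(V) = (5 + 7 + 3 + 7 + 4) / 5 = 26/5 = 5.2
  x̄ = (5.4, 5.2),  deviation x̄ - mu_0 = (5.4, 5.2) - (6, 6) = (-0.6, -0.8).

Step 2 — sample covariance matrix, S[i,j] = (1/(n-1)) · Σ_k (x_{k,i} - mean_i) · (x_{k,j} - mean_j), divisor n-1 = 4:
  S[U,U] = ((-2.4)·(-2.4) + (3.6)·(3.6) + (-3.4)·(-3.4) + (2.6)·(2.6) + (-0.4)·(-0.4)) / 4 = 37.2/4 = 9.3
  S[U,V] = ((-2.4)·(-0.2) + (3.6)·(1.8) + (-3.4)·(-2.2) + (2.6)·(1.8) + (-0.4)·(-1.2)) / 4 = 19.6/4 = 4.9
  S[V,V] = ((-0.2)·(-0.2) + (1.8)·(1.8) + (-2.2)·(-2.2) + (1.8)·(1.8) + (-1.2)·(-1.2)) / 4 = 12.8/4 = 3.2
  S = [[9.3, 4.9],
 [4.9, 3.2]].

Step 3 — invert S. det(S) = 9.3·3.2 - (4.9)² = 5.75.
  S^{-1} = (1/det) · [[d, -b], [-b, a]] = [[0.5565, -0.8522],
 [-0.8522, 1.6174]].

Step 4 — quadratic form (x̄ - mu_0)^T · S^{-1} · (x̄ - mu_0):
  S^{-1} · (x̄ - mu_0) = (0.3478, -0.7826),
  (x̄ - mu_0)^T · [...] = (-0.6)·(0.3478) + (-0.8)·(-0.7826) = 0.4174.

Step 5 — scale by n: T² = 5 · 0.4174 = 2.087.

T² ≈ 2.087


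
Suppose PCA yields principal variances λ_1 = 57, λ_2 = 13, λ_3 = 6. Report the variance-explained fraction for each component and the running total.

Step 1 — total variance = trace(Sigma) = Σ λ_i = 57 + 13 + 6 = 76.

Step 2 — fraction explained by component i = λ_i / Σ λ:
  PC1: 57/76 = 0.75
  PC2: 13/76 = 0.1711
  PC3: 6/76 = 0.0789

Step 3 — cumulative fraction after k components = (λ_1 + ... + λ_k) / Σ λ:
  k = 1: 57/76 = 0.75
  k = 2: (57 + 13)/76 = 70/76 = 0.9211
  k = 3: (57 + 13 + 6)/76 = 76/76 = 1

Summary (fraction, with percent):

explained: PC1 0.75 (75%), PC2 0.1711 (17.11%), PC3 0.0789 (7.89%);  cumulative: 0.75, 0.9211, 1


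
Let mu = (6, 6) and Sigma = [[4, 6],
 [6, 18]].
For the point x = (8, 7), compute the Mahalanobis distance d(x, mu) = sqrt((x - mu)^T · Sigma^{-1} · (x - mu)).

Step 1 — centre the observation: (x - mu) = (2, 1).

Step 2 — invert Sigma. det(Sigma) = 4·18 - (6)² = 36.
  Sigma^{-1} = (1/det) · [[d, -b], [-b, a]] = [[0.5, -0.1667],
 [-0.1667, 0.1111]].

Step 3 — form the quadratic (x - mu)^T · Sigma^{-1} · (x - mu):
  Sigma^{-1} · (x - mu) = (0.8333, -0.2222).
  (x - mu)^T · [Sigma^{-1} · (x - mu)] = (2)·(0.8333) + (1)·(-0.2222) = 1.4444.

Step 4 — take square root: d = √(1.4444) ≈ 1.2019.

d(x, mu) = √(1.4444) ≈ 1.2019


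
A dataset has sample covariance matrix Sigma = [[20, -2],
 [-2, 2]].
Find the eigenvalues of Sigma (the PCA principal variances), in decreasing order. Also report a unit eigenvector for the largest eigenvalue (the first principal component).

Step 1 — characteristic polynomial of 2×2 Sigma:
  det(Sigma - λI) = λ² - trace · λ + det = 0.
  trace = 20 + 2 = 22, det = 20·2 - (-2)² = 36.
Step 2 — discriminant:
  Δ = trace² - 4·det = 484 - 144 = 340.
Step 3 — eigenvalues:
  λ = (trace ± √Δ)/2 = (22 ± 18.4391)/2,
  λ_1 = 20.2195,  λ_2 = 1.7805.

Step 4 — unit eigenvector for λ_1: solve (Sigma - λ_1 I)v = 0. First row:
  (20 - 20.2195)·v_x + (-2)·v_y = 0, i.e. (-0.2195)·v_x + (-2)·v_y = 0,
  so v ∝ (b, λ_1 - a) = (-2, 0.2195); multiply by -1 so the first entry is positive: u = (2, -0.2195).
  ||u|| = √((2)² + (-0.2195)²) = √(4.0482) ≈ 2.012,
  v_1 = u/||u|| ≈ (0.994, -0.1091) (||v_1|| = 1).

λ_1 = 20.2195,  λ_2 = 1.7805;  v_1 ≈ (0.994, -0.1091)


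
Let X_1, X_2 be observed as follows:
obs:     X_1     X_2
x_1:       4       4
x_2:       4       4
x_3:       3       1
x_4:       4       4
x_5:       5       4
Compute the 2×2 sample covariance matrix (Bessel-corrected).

Step 1 — column means:
  mean(X_1) = (4 + 4 + 3 + 4 + 5) / 5 = 20/5 = 4
  mean(X_2) = (4 + 4 + 1 + 4 + 4) / 5 = 17/5 = 3.4

Step 2 — sample covariance S[i,j] = (1/(n-1)) · Σ_k (x_{k,i} - mean_i) · (x_{k,j} - mean_j), with n-1 = 4.
  S[X_1,X_1] = ((0)·(0) + (0)·(0) + (-1)·(-1) + (0)·(0) + (1)·(1)) / 4 = 2/4 = 0.5
  S[X_1,X_2] = ((0)·(0.6) + (0)·(0.6) + (-1)·(-2.4) + (0)·(0.6) + (1)·(0.6)) / 4 = 3/4 = 0.75
  S[X_2,X_2] = ((0.6)·(0.6) + (0.6)·(0.6) + (-2.4)·(-2.4) + (0.6)·(0.6) + (0.6)·(0.6)) / 4 = 7.2/4 = 1.8

S is symmetric (S[j,i] = S[i,j]). Assembling:

S = [[0.5, 0.75],
 [0.75, 1.8]]


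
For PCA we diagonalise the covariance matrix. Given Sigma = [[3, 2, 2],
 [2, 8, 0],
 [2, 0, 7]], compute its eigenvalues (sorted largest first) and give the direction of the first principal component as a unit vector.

Step 1 — characteristic polynomial p(λ) = det(λI - Sigma) = λ³ - tr·λ² + c_1·λ - det, where tr = trace, c_1 = sum of the principal 2×2 minors, det = det(Sigma):
  tr = 3 + 8 + 7 = 18,
  c_1 = (3·8 - (2)²) + (3·7 - (2)²) + (8·7 - (0)²) = 20 + 17 + 56 = 93,
  det = 3·(8·7 - (0)²) - (2)·((2)·7 - (0)·(2)) + (2)·((2)·(0) - 8·(2)) = 3·(56) - (2)·(14) + (2)·(-16) = 108.
  So p(λ) = λ³ - 18λ² + 93λ - 108.
Step 2 — look for an integer root (rational root theorem: any rational root is an integer divisor of 108). Testing λ = 9:
  p(9) = 729 - 1458 + 837 - 108 = 0  ✓
  Dividing out (λ - 9): p(λ) = (λ - 9)(λ² - 9λ + 12).
Step 3 — remaining eigenvalues from the quadratic λ² - 9λ + 12 = 0:
  Δ = 9² - 4·12 = 81 - 48 = 33,  λ = (9 ± √33)/2 = (9 ± 5.7446)/2 ≈ 7.3723 or 1.6277.
  Sorted: λ_1 = 9,  λ_2 = 7.3723,  λ_3 = 1.6277  (check: sum = 18 = tr ✓).

Step 4 — unit eigenvector for λ_1 = 9: v spans the null space of (Sigma - λ_1 I), whose rows are
  r_1 = (-6, 2, 2),  r_2 = (2, -1, 0),  r_3 = (2, 0, -2).
  v is orthogonal to every row, so take v ∝ r_1 × r_2 = ((2)·(0) - (2)·(-1), (2)·(2) - (-6)·(0), (-6)·(-1) - (2)·(2)) = (2, 4, 2).
  Rescale (divide by 2): u = (1, 2, 1).
  ||u|| = √((1)² + (2)² + (1)²) = √(6) ≈ 2.4495,  v_1 = u/||u|| ≈ (0.4082, 0.8165, 0.4082) (||v_1|| = 1).

λ_1 = 9,  λ_2 = 7.3723,  λ_3 = 1.6277;  v_1 ≈ (0.4082, 0.8165, 0.4082)


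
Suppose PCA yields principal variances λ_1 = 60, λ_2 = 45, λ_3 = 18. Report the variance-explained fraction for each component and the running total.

Step 1 — total variance = trace(Sigma) = Σ λ_i = 60 + 45 + 18 = 123.

Step 2 — fraction explained by component i = λ_i / Σ λ:
  PC1: 60/123 = 0.4878
  PC2: 45/123 = 0.3659
  PC3: 18/123 = 0.1463

Step 3 — cumulative fraction after k components = (λ_1 + ... + λ_k) / Σ λ:
  k = 1: 60/123 = 0.4878
  k = 2: (60 + 45)/123 = 105/123 = 0.8537
  k = 3: (60 + 45 + 18)/123 = 123/123 = 1

Summary (fraction, with percent):

explained: PC1 0.4878 (48.78%), PC2 0.3659 (36.59%), PC3 0.1463 (14.63%);  cumulative: 0.4878, 0.8537, 1


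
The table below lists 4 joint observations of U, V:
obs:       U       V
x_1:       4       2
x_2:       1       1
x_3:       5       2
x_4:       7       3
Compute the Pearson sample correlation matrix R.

Step 1 — column means:
  mean(U) = (4 + 1 + 5 + 7) / 4 = 17/4 = 4.25
  mean(V) = (2 + 1 + 2 + 3) / 4 = 8/4 = 2

Step 2 — sample variances and covariances s[i,j] = (1/(n-1)) · Σ_k (x_{k,i} - mean_i) · (x_{k,j} - mean_j), with n-1 = 3:
  s[U,U] = ((-0.25)·(-0.25) + (-3.25)·(-3.25) + (0.75)·(0.75) + (2.75)·(2.75)) / 3 = 18.75/3 = 6.25
  s[U,V] = ((-0.25)·(0) + (-3.25)·(-1) + (0.75)·(0) + (2.75)·(1)) / 3 = 6/3 = 2
  s[V,V] = ((0)·(0) + (-1)·(-1) + (0)·(0) + (1)·(1)) / 3 = 2/3 = 0.6667
  Sample standard deviations s_i = √(s[i,i]):
  s(U) = √(6.25) = 2.5
  s(V) = √(0.6667) = 0.8165

Step 3 — r_{ij} = s_{ij} / (s_i · s_j):
  r[U,U] = 1 (diagonal).
  r[U,V] = 2 / (2.5 · 0.8165) = 2 / 2.0412 = 0.9798
  r[V,V] = 1 (diagonal).

R is symmetric with unit diagonal. Assembling:

R = [[1, 0.9798],
 [0.9798, 1]]


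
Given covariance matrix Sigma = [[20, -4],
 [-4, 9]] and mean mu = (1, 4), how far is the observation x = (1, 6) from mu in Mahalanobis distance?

Step 1 — centre the observation: (x - mu) = (0, 2).

Step 2 — invert Sigma. det(Sigma) = 20·9 - (-4)² = 164.
  Sigma^{-1} = (1/det) · [[d, -b], [-b, a]] = [[0.0549, 0.0244],
 [0.0244, 0.122]].

Step 3 — form the quadratic (x - mu)^T · Sigma^{-1} · (x - mu):
  Sigma^{-1} · (x - mu) = (0.0488, 0.2439).
  (x - mu)^T · [Sigma^{-1} · (x - mu)] = (0)·(0.0488) + (2)·(0.2439) = 0.4878.

Step 4 — take square root: d = √(0.4878) ≈ 0.6984.

d(x, mu) = √(0.4878) ≈ 0.6984


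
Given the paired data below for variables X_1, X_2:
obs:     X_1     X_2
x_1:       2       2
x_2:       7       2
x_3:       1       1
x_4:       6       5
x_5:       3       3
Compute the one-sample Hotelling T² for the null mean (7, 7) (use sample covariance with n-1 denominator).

Step 1 — sample mean vector:
  mean(X_1) = (2 + 7 + 1 + 6 + 3) / 5 = 19/5 = 3.8
  mean(X_2) = (2 + 2 + 1 + 5 + 3) / 5 = 13/5 = 2.6
  x̄ = (3.8, 2.6),  deviation x̄ - mu_0 = (3.8, 2.6) - (7, 7) = (-3.2, -4.4).

Step 2 — sample covariance matrix, S[i,j] = (1/(n-1)) · Σ_k (x_{k,i} - mean_i) · (x_{k,j} - mean_j), divisor n-1 = 4:
  S[X_1,X_1] = ((-1.8)·(-1.8) + (3.2)·(3.2) + (-2.8)·(-2.8) + (2.2)·(2.2) + (-0.8)·(-0.8)) / 4 = 26.8/4 = 6.7
  S[X_1,X_2] = ((-1.8)·(-0.6) + (3.2)·(-0.6) + (-2.8)·(-1.6) + (2.2)·(2.4) + (-0.8)·(0.4)) / 4 = 8.6/4 = 2.15
  S[X_2,X_2] = ((-0.6)·(-0.6) + (-0.6)·(-0.6) + (-1.6)·(-1.6) + (2.4)·(2.4) + (0.4)·(0.4)) / 4 = 9.2/4 = 2.3
  S = [[6.7, 2.15],
 [2.15, 2.3]].

Step 3 — invert S. det(S) = 6.7·2.3 - (2.15)² = 10.7875.
  S^{-1} = (1/det) · [[d, -b], [-b, a]] = [[0.2132, -0.1993],
 [-0.1993, 0.6211]].

Step 4 — quadratic form (x̄ - mu_0)^T · S^{-1} · (x̄ - mu_0):
  S^{-1} · (x̄ - mu_0) = (0.1947, -2.095),
  (x̄ - mu_0)^T · [...] = (-3.2)·(0.1947) + (-4.4)·(-2.095) = 8.5951.

Step 5 — scale by n: T² = 5 · 8.5951 = 42.9757.

T² ≈ 42.9757


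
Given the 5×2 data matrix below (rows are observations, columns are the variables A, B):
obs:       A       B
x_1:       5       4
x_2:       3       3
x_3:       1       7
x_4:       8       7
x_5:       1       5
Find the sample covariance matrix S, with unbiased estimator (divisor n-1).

Step 1 — column means:
  mean(A) = (5 + 3 + 1 + 8 + 1) / 5 = 18/5 = 3.6
  mean(B) = (4 + 3 + 7 + 7 + 5) / 5 = 26/5 = 5.2

Step 2 — sample covariance S[i,j] = (1/(n-1)) · Σ_k (x_{k,i} - mean_i) · (x_{k,j} - mean_j), with n-1 = 4.
  S[A,A] = ((1.4)·(1.4) + (-0.6)·(-0.6) + (-2.6)·(-2.6) + (4.4)·(4.4) + (-2.6)·(-2.6)) / 4 = 35.2/4 = 8.8
  S[A,B] = ((1.4)·(-1.2) + (-0.6)·(-2.2) + (-2.6)·(1.8) + (4.4)·(1.8) + (-2.6)·(-0.2)) / 4 = 3.4/4 = 0.85
  S[B,B] = ((-1.2)·(-1.2) + (-2.2)·(-2.2) + (1.8)·(1.8) + (1.8)·(1.8) + (-0.2)·(-0.2)) / 4 = 12.8/4 = 3.2

S is symmetric (S[j,i] = S[i,j]). Assembling:

S = [[8.8, 0.85],
 [0.85, 3.2]]


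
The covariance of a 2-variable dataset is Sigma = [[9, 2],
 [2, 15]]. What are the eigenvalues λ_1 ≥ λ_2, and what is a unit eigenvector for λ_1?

Step 1 — characteristic polynomial of 2×2 Sigma:
  det(Sigma - λI) = λ² - trace · λ + det = 0.
  trace = 9 + 15 = 24, det = 9·15 - (2)² = 131.
Step 2 — discriminant:
  Δ = trace² - 4·det = 576 - 524 = 52.
Step 3 — eigenvalues:
  λ = (trace ± √Δ)/2 = (24 ± 7.2111)/2,
  λ_1 = 15.6056,  λ_2 = 8.3944.

Step 4 — unit eigenvector for λ_1: solve (Sigma - λ_1 I)v = 0. First row:
  (9 - 15.6056)·v_x + (2)·v_y = 0, i.e. (-6.6056)·v_x + (2)·v_y = 0,
  so v ∝ (b, λ_1 - a) = (2, 6.6056) = u.
  ||u|| = √((2)² + (6.6056)²) = √(47.6333) ≈ 6.9017,
  v_1 = u/||u|| ≈ (0.2898, 0.9571) (||v_1|| = 1).

λ_1 = 15.6056,  λ_2 = 8.3944;  v_1 ≈ (0.2898, 0.9571)


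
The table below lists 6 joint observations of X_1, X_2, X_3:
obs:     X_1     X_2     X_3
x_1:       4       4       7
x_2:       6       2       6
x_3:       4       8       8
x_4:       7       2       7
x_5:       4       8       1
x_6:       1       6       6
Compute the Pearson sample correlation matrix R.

Step 1 — column means:
  mean(X_1) = (4 + 6 + 4 + 7 + 4 + 1) / 6 = 26/6 = 4.3333
  mean(X_2) = (4 + 2 + 8 + 2 + 8 + 6) / 6 = 30/6 = 5
  mean(X_3) = (7 + 6 + 8 + 7 + 1 + 6) / 6 = 35/6 = 5.8333

Step 2 — sample variances and covariances s[i,j] = (1/(n-1)) · Σ_k (x_{k,i} - mean_i) · (x_{k,j} - mean_j), with n-1 = 5:
  s[X_1,X_1] = ((-0.3333)·(-0.3333) + (1.6667)·(1.6667) + (-0.3333)·(-0.3333) + (2.6667)·(2.6667) + (-0.3333)·(-0.3333) + (-3.3333)·(-3.3333)) / 5 = 21.3333/5 = 4.2667
  s[X_1,X_2] = ((-0.3333)·(-1) + (1.6667)·(-3) + (-0.3333)·(3) + (2.6667)·(-3) + (-0.3333)·(3) + (-3.3333)·(1)) / 5 = -18/5 = -3.6
  s[X_1,X_3] = ((-0.3333)·(1.1667) + (1.6667)·(0.1667) + (-0.3333)·(2.1667) + (2.6667)·(1.1667) + (-0.3333)·(-4.8333) + (-3.3333)·(0.1667)) / 5 = 3.3333/5 = 0.6667
  s[X_2,X_2] = ((-1)·(-1) + (-3)·(-3) + (3)·(3) + (-3)·(-3) + (3)·(3) + (1)·(1)) / 5 = 38/5 = 7.6
  s[X_2,X_3] = ((-1)·(1.1667) + (-3)·(0.1667) + (3)·(2.1667) + (-3)·(1.1667) + (3)·(-4.8333) + (1)·(0.1667)) / 5 = -13/5 = -2.6
  s[X_3,X_3] = ((1.1667)·(1.1667) + (0.1667)·(0.1667) + (2.1667)·(2.1667) + (1.1667)·(1.1667) + (-4.8333)·(-4.8333) + (0.1667)·(0.1667)) / 5 = 30.8333/5 = 6.1667
  Sample standard deviations s_i = √(s[i,i]):
  s(X_1) = √(4.2667) = 2.0656
  s(X_2) = √(7.6) = 2.7568
  s(X_3) = √(6.1667) = 2.4833

Step 3 — r_{ij} = s_{ij} / (s_i · s_j):
  r[X_1,X_1] = 1 (diagonal).
  r[X_1,X_2] = -3.6 / (2.0656 · 2.7568) = -3.6 / 5.6944 = -0.6322
  r[X_1,X_3] = 0.6667 / (2.0656 · 2.4833) = 0.6667 / 5.1294 = 0.13
  r[X_2,X_2] = 1 (diagonal).
  r[X_2,X_3] = -2.6 / (2.7568 · 2.4833) = -2.6 / 6.8459 = -0.3798
  r[X_3,X_3] = 1 (diagonal).

R is symmetric with unit diagonal. Assembling:

R = [[1, -0.6322, 0.13],
 [-0.6322, 1, -0.3798],
 [0.13, -0.3798, 1]]


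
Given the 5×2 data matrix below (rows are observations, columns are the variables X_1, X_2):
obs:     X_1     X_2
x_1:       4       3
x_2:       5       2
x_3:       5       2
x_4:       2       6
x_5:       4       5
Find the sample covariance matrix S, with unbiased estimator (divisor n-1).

Step 1 — column means:
  mean(X_1) = (4 + 5 + 5 + 2 + 4) / 5 = 20/5 = 4
  mean(X_2) = (3 + 2 + 2 + 6 + 5) / 5 = 18/5 = 3.6

Step 2 — sample covariance S[i,j] = (1/(n-1)) · Σ_k (x_{k,i} - mean_i) · (x_{k,j} - mean_j), with n-1 = 4.
  S[X_1,X_1] = ((0)·(0) + (1)·(1) + (1)·(1) + (-2)·(-2) + (0)·(0)) / 4 = 6/4 = 1.5
  S[X_1,X_2] = ((0)·(-0.6) + (1)·(-1.6) + (1)·(-1.6) + (-2)·(2.4) + (0)·(1.4)) / 4 = -8/4 = -2
  S[X_2,X_2] = ((-0.6)·(-0.6) + (-1.6)·(-1.6) + (-1.6)·(-1.6) + (2.4)·(2.4) + (1.4)·(1.4)) / 4 = 13.2/4 = 3.3

S is symmetric (S[j,i] = S[i,j]). Assembling:

S = [[1.5, -2],
 [-2, 3.3]]


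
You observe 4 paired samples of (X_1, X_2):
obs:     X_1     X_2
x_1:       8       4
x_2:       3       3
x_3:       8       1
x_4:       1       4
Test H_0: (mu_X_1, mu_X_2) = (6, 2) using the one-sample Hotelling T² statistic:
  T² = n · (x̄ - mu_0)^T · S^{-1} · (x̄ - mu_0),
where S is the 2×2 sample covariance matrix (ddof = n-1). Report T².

Step 1 — sample mean vector:
  mean(X_1) = (8 + 3 + 8 + 1) / 4 = 20/4 = 5
  mean(X_2) = (4 + 3 + 1 + 4) / 4 = 12/4 = 3
  x̄ = (5, 3),  deviation x̄ - mu_0 = (5, 3) - (6, 2) = (-1, 1).

Step 2 — sample covariance matrix, S[i,j] = (1/(n-1)) · Σ_k (x_{k,i} - mean_i) · (x_{k,j} - mean_j), divisor n-1 = 3:
  S[X_1,X_1] = ((3)·(3) + (-2)·(-2) + (3)·(3) + (-4)·(-4)) / 3 = 38/3 = 12.6667
  S[X_1,X_2] = ((3)·(1) + (-2)·(0) + (3)·(-2) + (-4)·(1)) / 3 = -7/3 = -2.3333
  S[X_2,X_2] = ((1)·(1) + (0)·(0) + (-2)·(-2) + (1)·(1)) / 3 = 6/3 = 2
  S = [[12.6667, -2.3333],
 [-2.3333, 2]].

Step 3 — invert S. det(S) = 12.6667·2 - (-2.3333)² = 19.8889.
  S^{-1} = (1/det) · [[d, -b], [-b, a]] = [[0.1006, 0.1173],
 [0.1173, 0.6369]].

Step 4 — quadratic form (x̄ - mu_0)^T · S^{-1} · (x̄ - mu_0):
  S^{-1} · (x̄ - mu_0) = (0.0168, 0.5196),
  (x̄ - mu_0)^T · [...] = (-1)·(0.0168) + (1)·(0.5196) = 0.5028.

Step 5 — scale by n: T² = 4 · 0.5028 = 2.0112.

T² ≈ 2.0112


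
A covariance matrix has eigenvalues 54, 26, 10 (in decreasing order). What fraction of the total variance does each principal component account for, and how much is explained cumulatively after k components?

Step 1 — total variance = trace(Sigma) = Σ λ_i = 54 + 26 + 10 = 90.

Step 2 — fraction explained by component i = λ_i / Σ λ:
  PC1: 54/90 = 0.6
  PC2: 26/90 = 0.2889
  PC3: 10/90 = 0.1111

Step 3 — cumulative fraction after k components = (λ_1 + ... + λ_k) / Σ λ:
  k = 1: 54/90 = 0.6
  k = 2: (54 + 26)/90 = 80/90 = 0.8889
  k = 3: (54 + 26 + 10)/90 = 90/90 = 1

Summary (fraction, with percent):

explained: PC1 0.6 (60%), PC2 0.2889 (28.89%), PC3 0.1111 (11.11%);  cumulative: 0.6, 0.8889, 1


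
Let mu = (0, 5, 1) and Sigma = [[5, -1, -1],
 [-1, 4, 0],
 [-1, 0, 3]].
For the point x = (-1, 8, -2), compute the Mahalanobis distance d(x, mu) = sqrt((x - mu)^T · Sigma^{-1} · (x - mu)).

Step 1 — centre the observation: (x - mu) = (-1, 3, -3).

Step 2 — invert Sigma (cofactor / det for 3×3, or solve directly):
  Sigma^{-1} = [[0.2264, 0.0566, 0.0755],
 [0.0566, 0.2642, 0.0189],
 [0.0755, 0.0189, 0.3585]].

Step 3 — form the quadratic (x - mu)^T · Sigma^{-1} · (x - mu):
  Sigma^{-1} · (x - mu) = (-0.283, 0.6792, -1.0943).
  (x - mu)^T · [Sigma^{-1} · (x - mu)] = (-1)·(-0.283) + (3)·(0.6792) + (-3)·(-1.0943) = 5.6038.

Step 4 — take square root: d = √(5.6038) ≈ 2.3672.

d(x, mu) = √(5.6038) ≈ 2.3672


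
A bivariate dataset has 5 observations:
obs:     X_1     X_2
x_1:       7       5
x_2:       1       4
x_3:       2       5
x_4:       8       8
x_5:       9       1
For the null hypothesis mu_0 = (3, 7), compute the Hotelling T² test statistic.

Step 1 — sample mean vector:
  mean(X_1) = (7 + 1 + 2 + 8 + 9) / 5 = 27/5 = 5.4
  mean(X_2) = (5 + 4 + 5 + 8 + 1) / 5 = 23/5 = 4.6
  x̄ = (5.4, 4.6),  deviation x̄ - mu_0 = (5.4, 4.6) - (3, 7) = (2.4, -2.4).

Step 2 — sample covariance matrix, S[i,j] = (1/(n-1)) · Σ_k (x_{k,i} - mean_i) · (x_{k,j} - mean_j), divisor n-1 = 4:
  S[X_1,X_1] = ((1.6)·(1.6) + (-4.4)·(-4.4) + (-3.4)·(-3.4) + (2.6)·(2.6) + (3.6)·(3.6)) / 4 = 53.2/4 = 13.3
  S[X_1,X_2] = ((1.6)·(0.4) + (-4.4)·(-0.6) + (-3.4)·(0.4) + (2.6)·(3.4) + (3.6)·(-3.6)) / 4 = -2.2/4 = -0.55
  S[X_2,X_2] = ((0.4)·(0.4) + (-0.6)·(-0.6) + (0.4)·(0.4) + (3.4)·(3.4) + (-3.6)·(-3.6)) / 4 = 25.2/4 = 6.3
  S = [[13.3, -0.55],
 [-0.55, 6.3]].

Step 3 — invert S. det(S) = 13.3·6.3 - (-0.55)² = 83.4875.
  S^{-1} = (1/det) · [[d, -b], [-b, a]] = [[0.0755, 0.0066],
 [0.0066, 0.1593]].

Step 4 — quadratic form (x̄ - mu_0)^T · S^{-1} · (x̄ - mu_0):
  S^{-1} · (x̄ - mu_0) = (0.1653, -0.3665),
  (x̄ - mu_0)^T · [...] = (2.4)·(0.1653) + (-2.4)·(-0.3665) = 1.2764.

Step 5 — scale by n: T² = 5 · 1.2764 = 6.3818.

T² ≈ 6.3818


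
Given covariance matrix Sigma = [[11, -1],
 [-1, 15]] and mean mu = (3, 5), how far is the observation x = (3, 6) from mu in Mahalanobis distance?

Step 1 — centre the observation: (x - mu) = (0, 1).

Step 2 — invert Sigma. det(Sigma) = 11·15 - (-1)² = 164.
  Sigma^{-1} = (1/det) · [[d, -b], [-b, a]] = [[0.0915, 0.0061],
 [0.0061, 0.0671]].

Step 3 — form the quadratic (x - mu)^T · Sigma^{-1} · (x - mu):
  Sigma^{-1} · (x - mu) = (0.0061, 0.0671).
  (x - mu)^T · [Sigma^{-1} · (x - mu)] = (0)·(0.0061) + (1)·(0.0671) = 0.0671.

Step 4 — take square root: d = √(0.0671) ≈ 0.259.

d(x, mu) = √(0.0671) ≈ 0.259


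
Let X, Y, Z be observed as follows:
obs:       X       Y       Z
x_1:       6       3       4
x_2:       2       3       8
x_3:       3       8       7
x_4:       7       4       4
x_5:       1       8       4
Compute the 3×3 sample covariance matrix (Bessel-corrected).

Step 1 — column means:
  mean(X) = (6 + 2 + 3 + 7 + 1) / 5 = 19/5 = 3.8
  mean(Y) = (3 + 3 + 8 + 4 + 8) / 5 = 26/5 = 5.2
  mean(Z) = (4 + 8 + 7 + 4 + 4) / 5 = 27/5 = 5.4

Step 2 — sample covariance S[i,j] = (1/(n-1)) · Σ_k (x_{k,i} - mean_i) · (x_{k,j} - mean_j), with n-1 = 4.
  S[X,X] = ((2.2)·(2.2) + (-1.8)·(-1.8) + (-0.8)·(-0.8) + (3.2)·(3.2) + (-2.8)·(-2.8)) / 4 = 26.8/4 = 6.7
  S[X,Y] = ((2.2)·(-2.2) + (-1.8)·(-2.2) + (-0.8)·(2.8) + (3.2)·(-1.2) + (-2.8)·(2.8)) / 4 = -14.8/4 = -3.7
  S[X,Z] = ((2.2)·(-1.4) + (-1.8)·(2.6) + (-0.8)·(1.6) + (3.2)·(-1.4) + (-2.8)·(-1.4)) / 4 = -9.6/4 = -2.4
  S[Y,Y] = ((-2.2)·(-2.2) + (-2.2)·(-2.2) + (2.8)·(2.8) + (-1.2)·(-1.2) + (2.8)·(2.8)) / 4 = 26.8/4 = 6.7
  S[Y,Z] = ((-2.2)·(-1.4) + (-2.2)·(2.6) + (2.8)·(1.6) + (-1.2)·(-1.4) + (2.8)·(-1.4)) / 4 = -0.4/4 = -0.1
  S[Z,Z] = ((-1.4)·(-1.4) + (2.6)·(2.6) + (1.6)·(1.6) + (-1.4)·(-1.4) + (-1.4)·(-1.4)) / 4 = 15.2/4 = 3.8

S is symmetric (S[j,i] = S[i,j]). Assembling:

S = [[6.7, -3.7, -2.4],
 [-3.7, 6.7, -0.1],
 [-2.4, -0.1, 3.8]]


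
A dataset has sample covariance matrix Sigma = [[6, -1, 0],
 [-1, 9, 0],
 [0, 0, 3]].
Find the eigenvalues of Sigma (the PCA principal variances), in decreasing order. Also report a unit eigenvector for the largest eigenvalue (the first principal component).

Step 1 — characteristic polynomial p(λ) = det(λI - Sigma) = λ³ - tr·λ² + c_1·λ - det, where tr = trace, c_1 = sum of the principal 2×2 minors, det = det(Sigma):
  tr = 6 + 9 + 3 = 18,
  c_1 = (6·9 - (-1)²) + (6·3 - (0)²) + (9·3 - (0)²) = 53 + 18 + 27 = 98,
  det = 6·(9·3 - (0)²) - (-1)·((-1)·3 - (0)·(0)) + (0)·((-1)·(0) - 9·(0)) = 6·(27) - (-1)·(-3) + (0)·(0) = 159.
  So p(λ) = λ³ - 18λ² + 98λ - 159.
Step 2 — look for an integer root (rational root theorem: any rational root is an integer divisor of 159). Testing λ = 3:
  p(3) = 27 - 162 + 294 - 159 = 0  ✓
  Dividing out (λ - 3): p(λ) = (λ - 3)(λ² - 15λ + 53).
Step 3 — remaining eigenvalues from the quadratic λ² - 15λ + 53 = 0:
  Δ = 15² - 4·53 = 225 - 212 = 13,  λ = (15 ± √13)/2 = (15 ± 3.6056)/2 ≈ 9.3028 or 5.6972.
  Sorted: λ_1 = 9.3028,  λ_2 = 5.6972,  λ_3 = 3  (check: sum = 18 = tr ✓).

Step 4 — unit eigenvector for λ_1 ≈ 9.3028: v spans the null space of (Sigma - λ_1 I), whose rows are
  r_1 = (-3.3028, -1, 0),  r_2 = (-1, -0.3028, 0),  r_3 = (0, 0, -6.3028).
  v is orthogonal to every row, so take v ∝ r_1 × r_3 = ((-1)·(-6.3028) - (0)·(0), (0)·(0) - (-3.3028)·(-6.3028), (-3.3028)·(0) - (-1)·(0)) ≈ (6.3028, -20.8167, 0).
  Let u = (6.3028, -20.8167, 0).
  ||u|| = √((6.3028)² + (-20.8167)² + (0)²) = √(473.0581) ≈ 21.7499,  v_1 = u/||u|| ≈ (0.2898, -0.9571, 0) (||v_1|| = 1).

λ_1 = 9.3028,  λ_2 = 5.6972,  λ_3 = 3;  v_1 ≈ (0.2898, -0.9571, 0)


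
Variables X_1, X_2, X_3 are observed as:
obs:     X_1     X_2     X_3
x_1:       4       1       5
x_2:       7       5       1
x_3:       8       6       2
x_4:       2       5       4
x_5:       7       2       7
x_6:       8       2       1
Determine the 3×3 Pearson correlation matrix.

Step 1 — column means:
  mean(X_1) = (4 + 7 + 8 + 2 + 7 + 8) / 6 = 36/6 = 6
  mean(X_2) = (1 + 5 + 6 + 5 + 2 + 2) / 6 = 21/6 = 3.5
  mean(X_3) = (5 + 1 + 2 + 4 + 7 + 1) / 6 = 20/6 = 3.3333

Step 2 — sample variances and covariances s[i,j] = (1/(n-1)) · Σ_k (x_{k,i} - mean_i) · (x_{k,j} - mean_j), with n-1 = 5:
  s[X_1,X_1] = ((-2)·(-2) + (1)·(1) + (2)·(2) + (-4)·(-4) + (1)·(1) + (2)·(2)) / 5 = 30/5 = 6
  s[X_1,X_2] = ((-2)·(-2.5) + (1)·(1.5) + (2)·(2.5) + (-4)·(1.5) + (1)·(-1.5) + (2)·(-1.5)) / 5 = 1/5 = 0.2
  s[X_1,X_3] = ((-2)·(1.6667) + (1)·(-2.3333) + (2)·(-1.3333) + (-4)·(0.6667) + (1)·(3.6667) + (2)·(-2.3333)) / 5 = -12/5 = -2.4
  s[X_2,X_2] = ((-2.5)·(-2.5) + (1.5)·(1.5) + (2.5)·(2.5) + (1.5)·(1.5) + (-1.5)·(-1.5) + (-1.5)·(-1.5)) / 5 = 21.5/5 = 4.3
  s[X_2,X_3] = ((-2.5)·(1.6667) + (1.5)·(-2.3333) + (2.5)·(-1.3333) + (1.5)·(0.6667) + (-1.5)·(3.6667) + (-1.5)·(-2.3333)) / 5 = -12/5 = -2.4
  s[X_3,X_3] = ((1.6667)·(1.6667) + (-2.3333)·(-2.3333) + (-1.3333)·(-1.3333) + (0.6667)·(0.6667) + (3.6667)·(3.6667) + (-2.3333)·(-2.3333)) / 5 = 29.3333/5 = 5.8667
  Sample standard deviations s_i = √(s[i,i]):
  s(X_1) = √(6) = 2.4495
  s(X_2) = √(4.3) = 2.0736
  s(X_3) = √(5.8667) = 2.4221

Step 3 — r_{ij} = s_{ij} / (s_i · s_j):
  r[X_1,X_1] = 1 (diagonal).
  r[X_1,X_2] = 0.2 / (2.4495 · 2.0736) = 0.2 / 5.0794 = 0.0394
  r[X_1,X_3] = -2.4 / (2.4495 · 2.4221) = -2.4 / 5.933 = -0.4045
  r[X_2,X_2] = 1 (diagonal).
  r[X_2,X_3] = -2.4 / (2.0736 · 2.4221) = -2.4 / 5.0226 = -0.4778
  r[X_3,X_3] = 1 (diagonal).

R is symmetric with unit diagonal. Assembling:

R = [[1, 0.0394, -0.4045],
 [0.0394, 1, -0.4778],
 [-0.4045, -0.4778, 1]]


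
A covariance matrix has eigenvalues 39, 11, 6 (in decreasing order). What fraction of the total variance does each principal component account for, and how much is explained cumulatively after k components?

Step 1 — total variance = trace(Sigma) = Σ λ_i = 39 + 11 + 6 = 56.

Step 2 — fraction explained by component i = λ_i / Σ λ:
  PC1: 39/56 = 0.6964
  PC2: 11/56 = 0.1964
  PC3: 6/56 = 0.1071

Step 3 — cumulative fraction after k components = (λ_1 + ... + λ_k) / Σ λ:
  k = 1: 39/56 = 0.6964
  k = 2: (39 + 11)/56 = 50/56 = 0.8929
  k = 3: (39 + 11 + 6)/56 = 56/56 = 1

Summary (fraction, with percent):

explained: PC1 0.6964 (69.64%), PC2 0.1964 (19.64%), PC3 0.1071 (10.71%);  cumulative: 0.6964, 0.8929, 1


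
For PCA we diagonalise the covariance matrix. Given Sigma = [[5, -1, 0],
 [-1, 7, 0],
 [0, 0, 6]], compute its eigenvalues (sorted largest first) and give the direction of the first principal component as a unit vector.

Step 1 — characteristic polynomial p(λ) = det(λI - Sigma) = λ³ - tr·λ² + c_1·λ - det, where tr = trace, c_1 = sum of the principal 2×2 minors, det = det(Sigma):
  tr = 5 + 7 + 6 = 18,
  c_1 = (5·7 - (-1)²) + (5·6 - (0)²) + (7·6 - (0)²) = 34 + 30 + 42 = 106,
  det = 5·(7·6 - (0)²) - (-1)·((-1)·6 - (0)·(0)) + (0)·((-1)·(0) - 7·(0)) = 5·(42) - (-1)·(-6) + (0)·(0) = 204.
  So p(λ) = λ³ - 18λ² + 106λ - 204.
Step 2 — look for an integer root (rational root theorem: any rational root is an integer divisor of 204). Testing λ = 6:
  p(6) = 216 - 648 + 636 - 204 = 0  ✓
  Dividing out (λ - 6): p(λ) = (λ - 6)(λ² - 12λ + 34).
Step 3 — remaining eigenvalues from the quadratic λ² - 12λ + 34 = 0:
  Δ = 12² - 4·34 = 144 - 136 = 8,  λ = (12 ± √8)/2 = (12 ± 2.8284)/2 ≈ 7.4142 or 4.5858.
  Sorted: λ_1 = 7.4142,  λ_2 = 6,  λ_3 = 4.5858  (check: sum = 18 = tr ✓).

Step 4 — unit eigenvector for λ_1 ≈ 7.4142: v spans the null space of (Sigma - λ_1 I), whose rows are
  r_1 = (-2.4142, -1, 0),  r_2 = (-1, -0.4142, 0),  r_3 = (0, 0, -1.4142).
  v is orthogonal to every row, so take v ∝ r_1 × r_3 = ((-1)·(-1.4142) - (0)·(0), (0)·(0) - (-2.4142)·(-1.4142), (-2.4142)·(0) - (-1)·(0)) ≈ (1.4142, -3.4142, 0).
  Let u = (1.4142, -3.4142, 0).
  ||u|| = √((1.4142)² + (-3.4142)² + (0)²) = √(13.6569) ≈ 3.6955,  v_1 = u/||u|| ≈ (0.3827, -0.9239, 0) (||v_1|| = 1).

λ_1 = 7.4142,  λ_2 = 6,  λ_3 = 4.5858;  v_1 ≈ (0.3827, -0.9239, 0)


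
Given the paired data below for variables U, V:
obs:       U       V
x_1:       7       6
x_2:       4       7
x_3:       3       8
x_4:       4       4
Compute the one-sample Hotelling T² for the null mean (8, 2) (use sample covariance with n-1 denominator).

Step 1 — sample mean vector:
  mean(U) = (7 + 4 + 3 + 4) / 4 = 18/4 = 4.5
  mean(V) = (6 + 7 + 8 + 4) / 4 = 25/4 = 6.25
  x̄ = (4.5, 6.25),  deviation x̄ - mu_0 = (4.5, 6.25) - (8, 2) = (-3.5, 4.25).

Step 2 — sample covariance matrix, S[i,j] = (1/(n-1)) · Σ_k (x_{k,i} - mean_i) · (x_{k,j} - mean_j), divisor n-1 = 3:
  S[U,U] = ((2.5)·(2.5) + (-0.5)·(-0.5) + (-1.5)·(-1.5) + (-0.5)·(-0.5)) / 3 = 9/3 = 3
  S[U,V] = ((2.5)·(-0.25) + (-0.5)·(0.75) + (-1.5)·(1.75) + (-0.5)·(-2.25)) / 3 = -2.5/3 = -0.8333
  S[V,V] = ((-0.25)·(-0.25) + (0.75)·(0.75) + (1.75)·(1.75) + (-2.25)·(-2.25)) / 3 = 8.75/3 = 2.9167
  S = [[3, -0.8333],
 [-0.8333, 2.9167]].

Step 3 — invert S. det(S) = 3·2.9167 - (-0.8333)² = 8.0556.
  S^{-1} = (1/det) · [[d, -b], [-b, a]] = [[0.3621, 0.1034],
 [0.1034, 0.3724]].

Step 4 — quadratic form (x̄ - mu_0)^T · S^{-1} · (x̄ - mu_0):
  S^{-1} · (x̄ - mu_0) = (-0.8276, 1.2207),
  (x̄ - mu_0)^T · [...] = (-3.5)·(-0.8276) + (4.25)·(1.2207) = 8.0845.

Step 5 — scale by n: T² = 4 · 8.0845 = 32.3379.

T² ≈ 32.3379


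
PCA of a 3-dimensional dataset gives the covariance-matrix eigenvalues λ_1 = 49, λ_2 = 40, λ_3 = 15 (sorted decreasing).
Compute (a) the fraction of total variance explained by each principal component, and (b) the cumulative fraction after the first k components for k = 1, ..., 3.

Step 1 — total variance = trace(Sigma) = Σ λ_i = 49 + 40 + 15 = 104.

Step 2 — fraction explained by component i = λ_i / Σ λ:
  PC1: 49/104 = 0.4712
  PC2: 40/104 = 0.3846
  PC3: 15/104 = 0.1442

Step 3 — cumulative fraction after k components = (λ_1 + ... + λ_k) / Σ λ:
  k = 1: 49/104 = 0.4712
  k = 2: (49 + 40)/104 = 89/104 = 0.8558
  k = 3: (49 + 40 + 15)/104 = 104/104 = 1

Summary (fraction, with percent):

explained: PC1 0.4712 (47.12%), PC2 0.3846 (38.46%), PC3 0.1442 (14.42%);  cumulative: 0.4712, 0.8558, 1


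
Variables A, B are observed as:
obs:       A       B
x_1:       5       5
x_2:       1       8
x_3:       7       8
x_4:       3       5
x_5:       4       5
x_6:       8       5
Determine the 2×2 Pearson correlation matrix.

Step 1 — column means:
  mean(A) = (5 + 1 + 7 + 3 + 4 + 8) / 6 = 28/6 = 4.6667
  mean(B) = (5 + 8 + 8 + 5 + 5 + 5) / 6 = 36/6 = 6

Step 2 — sample variances and covariances s[i,j] = (1/(n-1)) · Σ_k (x_{k,i} - mean_i) · (x_{k,j} - mean_j), with n-1 = 5:
  s[A,A] = ((0.3333)·(0.3333) + (-3.6667)·(-3.6667) + (2.3333)·(2.3333) + (-1.6667)·(-1.6667) + (-0.6667)·(-0.6667) + (3.3333)·(3.3333)) / 5 = 33.3333/5 = 6.6667
  s[A,B] = ((0.3333)·(-1) + (-3.6667)·(2) + (2.3333)·(2) + (-1.6667)·(-1) + (-0.6667)·(-1) + (3.3333)·(-1)) / 5 = -4/5 = -0.8
  s[B,B] = ((-1)·(-1) + (2)·(2) + (2)·(2) + (-1)·(-1) + (-1)·(-1) + (-1)·(-1)) / 5 = 12/5 = 2.4
  Sample standard deviations s_i = √(s[i,i]):
  s(A) = √(6.6667) = 2.582
  s(B) = √(2.4) = 1.5492

Step 3 — r_{ij} = s_{ij} / (s_i · s_j):
  r[A,A] = 1 (diagonal).
  r[A,B] = -0.8 / (2.582 · 1.5492) = -0.8 / 4 = -0.2
  r[B,B] = 1 (diagonal).

R is symmetric with unit diagonal. Assembling:

R = [[1, -0.2],
 [-0.2, 1]]


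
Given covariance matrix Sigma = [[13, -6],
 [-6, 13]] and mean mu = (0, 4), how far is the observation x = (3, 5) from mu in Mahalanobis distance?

Step 1 — centre the observation: (x - mu) = (3, 1).

Step 2 — invert Sigma. det(Sigma) = 13·13 - (-6)² = 133.
  Sigma^{-1} = (1/det) · [[d, -b], [-b, a]] = [[0.0977, 0.0451],
 [0.0451, 0.0977]].

Step 3 — form the quadratic (x - mu)^T · Sigma^{-1} · (x - mu):
  Sigma^{-1} · (x - mu) = (0.3383, 0.2331).
  (x - mu)^T · [Sigma^{-1} · (x - mu)] = (3)·(0.3383) + (1)·(0.2331) = 1.2481.

Step 4 — take square root: d = √(1.2481) ≈ 1.1172.

d(x, mu) = √(1.2481) ≈ 1.1172


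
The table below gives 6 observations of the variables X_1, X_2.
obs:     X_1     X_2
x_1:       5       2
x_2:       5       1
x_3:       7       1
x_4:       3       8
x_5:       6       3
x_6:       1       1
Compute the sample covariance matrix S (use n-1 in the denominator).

Step 1 — column means:
  mean(X_1) = (5 + 5 + 7 + 3 + 6 + 1) / 6 = 27/6 = 4.5
  mean(X_2) = (2 + 1 + 1 + 8 + 3 + 1) / 6 = 16/6 = 2.6667

Step 2 — sample covariance S[i,j] = (1/(n-1)) · Σ_k (x_{k,i} - mean_i) · (x_{k,j} - mean_j), with n-1 = 5.
  S[X_1,X_1] = ((0.5)·(0.5) + (0.5)·(0.5) + (2.5)·(2.5) + (-1.5)·(-1.5) + (1.5)·(1.5) + (-3.5)·(-3.5)) / 5 = 23.5/5 = 4.7
  S[X_1,X_2] = ((0.5)·(-0.6667) + (0.5)·(-1.6667) + (2.5)·(-1.6667) + (-1.5)·(5.3333) + (1.5)·(0.3333) + (-3.5)·(-1.6667)) / 5 = -7/5 = -1.4
  S[X_2,X_2] = ((-0.6667)·(-0.6667) + (-1.6667)·(-1.6667) + (-1.6667)·(-1.6667) + (5.3333)·(5.3333) + (0.3333)·(0.3333) + (-1.6667)·(-1.6667)) / 5 = 37.3333/5 = 7.4667

S is symmetric (S[j,i] = S[i,j]). Assembling:

S = [[4.7, -1.4],
 [-1.4, 7.4667]]


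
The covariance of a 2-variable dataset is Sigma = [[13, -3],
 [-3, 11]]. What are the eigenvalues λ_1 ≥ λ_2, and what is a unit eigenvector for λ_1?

Step 1 — characteristic polynomial of 2×2 Sigma:
  det(Sigma - λI) = λ² - trace · λ + det = 0.
  trace = 13 + 11 = 24, det = 13·11 - (-3)² = 134.
Step 2 — discriminant:
  Δ = trace² - 4·det = 576 - 536 = 40.
Step 3 — eigenvalues:
  λ = (trace ± √Δ)/2 = (24 ± 6.3246)/2,
  λ_1 = 15.1623,  λ_2 = 8.8377.

Step 4 — unit eigenvector for λ_1: solve (Sigma - λ_1 I)v = 0. First row:
  (13 - 15.1623)·v_x + (-3)·v_y = 0, i.e. (-2.1623)·v_x + (-3)·v_y = 0,
  so v ∝ (b, λ_1 - a) = (-3, 2.1623); multiply by -1 so the first entry is positive: u = (3, -2.1623).
  ||u|| = √((3)² + (-2.1623)²) = √(13.6754) ≈ 3.698,
  v_1 = u/||u|| ≈ (0.8112, -0.5847) (||v_1|| = 1).

λ_1 = 15.1623,  λ_2 = 8.8377;  v_1 ≈ (0.8112, -0.5847)


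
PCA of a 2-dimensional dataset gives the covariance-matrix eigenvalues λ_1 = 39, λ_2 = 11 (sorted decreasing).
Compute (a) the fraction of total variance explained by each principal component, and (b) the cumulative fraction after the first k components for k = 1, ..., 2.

Step 1 — total variance = trace(Sigma) = Σ λ_i = 39 + 11 = 50.

Step 2 — fraction explained by component i = λ_i / Σ λ:
  PC1: 39/50 = 0.78
  PC2: 11/50 = 0.22

Step 3 — cumulative fraction after k components = (λ_1 + ... + λ_k) / Σ λ:
  k = 1: 39/50 = 0.78
  k = 2: (39 + 11)/50 = 50/50 = 1

Summary (fraction, with percent):

explained: PC1 0.78 (78%), PC2 0.22 (22%);  cumulative: 0.78, 1


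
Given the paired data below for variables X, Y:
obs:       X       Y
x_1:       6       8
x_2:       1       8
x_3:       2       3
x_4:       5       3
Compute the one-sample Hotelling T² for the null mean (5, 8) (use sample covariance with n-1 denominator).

Step 1 — sample mean vector:
  mean(X) = (6 + 1 + 2 + 5) / 4 = 14/4 = 3.5
  mean(Y) = (8 + 8 + 3 + 3) / 4 = 22/4 = 5.5
  x̄ = (3.5, 5.5),  deviation x̄ - mu_0 = (3.5, 5.5) - (5, 8) = (-1.5, -2.5).

Step 2 — sample covariance matrix, S[i,j] = (1/(n-1)) · Σ_k (x_{k,i} - mean_i) · (x_{k,j} - mean_j), divisor n-1 = 3:
  S[X,X] = ((2.5)·(2.5) + (-2.5)·(-2.5) + (-1.5)·(-1.5) + (1.5)·(1.5)) / 3 = 17/3 = 5.6667
  S[X,Y] = ((2.5)·(2.5) + (-2.5)·(2.5) + (-1.5)·(-2.5) + (1.5)·(-2.5)) / 3 = 0/3 = 0
  S[Y,Y] = ((2.5)·(2.5) + (2.5)·(2.5) + (-2.5)·(-2.5) + (-2.5)·(-2.5)) / 3 = 25/3 = 8.3333
  S = [[5.6667, 0],
 [0, 8.3333]].

Step 3 — invert S. det(S) = 5.6667·8.3333 - (0)² = 47.2222.
  S^{-1} = (1/det) · [[d, -b], [-b, a]] = [[0.1765, 0],
 [0, 0.12]].

Step 4 — quadratic form (x̄ - mu_0)^T · S^{-1} · (x̄ - mu_0):
  S^{-1} · (x̄ - mu_0) = (-0.2647, -0.3),
  (x̄ - mu_0)^T · [...] = (-1.5)·(-0.2647) + (-2.5)·(-0.3) = 1.1471.

Step 5 — scale by n: T² = 4 · 1.1471 = 4.5882.

T² ≈ 4.5882


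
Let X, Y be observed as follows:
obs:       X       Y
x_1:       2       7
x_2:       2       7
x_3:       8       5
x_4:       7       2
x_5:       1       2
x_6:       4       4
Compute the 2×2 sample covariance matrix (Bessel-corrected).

Step 1 — column means:
  mean(X) = (2 + 2 + 8 + 7 + 1 + 4) / 6 = 24/6 = 4
  mean(Y) = (7 + 7 + 5 + 2 + 2 + 4) / 6 = 27/6 = 4.5

Step 2 — sample covariance S[i,j] = (1/(n-1)) · Σ_k (x_{k,i} - mean_i) · (x_{k,j} - mean_j), with n-1 = 5.
  S[X,X] = ((-2)·(-2) + (-2)·(-2) + (4)·(4) + (3)·(3) + (-3)·(-3) + (0)·(0)) / 5 = 42/5 = 8.4
  S[X,Y] = ((-2)·(2.5) + (-2)·(2.5) + (4)·(0.5) + (3)·(-2.5) + (-3)·(-2.5) + (0)·(-0.5)) / 5 = -8/5 = -1.6
  S[Y,Y] = ((2.5)·(2.5) + (2.5)·(2.5) + (0.5)·(0.5) + (-2.5)·(-2.5) + (-2.5)·(-2.5) + (-0.5)·(-0.5)) / 5 = 25.5/5 = 5.1

S is symmetric (S[j,i] = S[i,j]). Assembling:

S = [[8.4, -1.6],
 [-1.6, 5.1]]


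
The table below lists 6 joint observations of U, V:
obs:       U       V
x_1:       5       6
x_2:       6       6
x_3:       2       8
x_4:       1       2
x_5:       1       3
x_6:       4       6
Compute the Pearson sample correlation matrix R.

Step 1 — column means:
  mean(U) = (5 + 6 + 2 + 1 + 1 + 4) / 6 = 19/6 = 3.1667
  mean(V) = (6 + 6 + 8 + 2 + 3 + 6) / 6 = 31/6 = 5.1667

Step 2 — sample variances and covariances s[i,j] = (1/(n-1)) · Σ_k (x_{k,i} - mean_i) · (x_{k,j} - mean_j), with n-1 = 5:
  s[U,U] = ((1.8333)·(1.8333) + (2.8333)·(2.8333) + (-1.1667)·(-1.1667) + (-2.1667)·(-2.1667) + (-2.1667)·(-2.1667) + (0.8333)·(0.8333)) / 5 = 22.8333/5 = 4.5667
  s[U,V] = ((1.8333)·(0.8333) + (2.8333)·(0.8333) + (-1.1667)·(2.8333) + (-2.1667)·(-3.1667) + (-2.1667)·(-2.1667) + (0.8333)·(0.8333)) / 5 = 12.8333/5 = 2.5667
  s[V,V] = ((0.8333)·(0.8333) + (0.8333)·(0.8333) + (2.8333)·(2.8333) + (-3.1667)·(-3.1667) + (-2.1667)·(-2.1667) + (0.8333)·(0.8333)) / 5 = 24.8333/5 = 4.9667
  Sample standard deviations s_i = √(s[i,i]):
  s(U) = √(4.5667) = 2.137
  s(V) = √(4.9667) = 2.2286

Step 3 — r_{ij} = s_{ij} / (s_i · s_j):
  r[U,U] = 1 (diagonal).
  r[U,V] = 2.5667 / (2.137 · 2.2286) = 2.5667 / 4.7625 = 0.5389
  r[V,V] = 1 (diagonal).

R is symmetric with unit diagonal. Assembling:

R = [[1, 0.5389],
 [0.5389, 1]]


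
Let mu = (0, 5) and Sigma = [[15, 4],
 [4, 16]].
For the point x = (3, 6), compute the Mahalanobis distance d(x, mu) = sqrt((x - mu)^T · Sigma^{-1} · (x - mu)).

Step 1 — centre the observation: (x - mu) = (3, 1).

Step 2 — invert Sigma. det(Sigma) = 15·16 - (4)² = 224.
  Sigma^{-1} = (1/det) · [[d, -b], [-b, a]] = [[0.0714, -0.0179],
 [-0.0179, 0.067]].

Step 3 — form the quadratic (x - mu)^T · Sigma^{-1} · (x - mu):
  Sigma^{-1} · (x - mu) = (0.1964, 0.0134).
  (x - mu)^T · [Sigma^{-1} · (x - mu)] = (3)·(0.1964) + (1)·(0.0134) = 0.6027.

Step 4 — take square root: d = √(0.6027) ≈ 0.7763.

d(x, mu) = √(0.6027) ≈ 0.7763


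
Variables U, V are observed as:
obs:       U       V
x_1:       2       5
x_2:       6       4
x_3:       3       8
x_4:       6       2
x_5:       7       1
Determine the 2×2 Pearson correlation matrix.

Step 1 — column means:
  mean(U) = (2 + 6 + 3 + 6 + 7) / 5 = 24/5 = 4.8
  mean(V) = (5 + 4 + 8 + 2 + 1) / 5 = 20/5 = 4

Step 2 — sample variances and covariances s[i,j] = (1/(n-1)) · Σ_k (x_{k,i} - mean_i) · (x_{k,j} - mean_j), with n-1 = 4:
  s[U,U] = ((-2.8)·(-2.8) + (1.2)·(1.2) + (-1.8)·(-1.8) + (1.2)·(1.2) + (2.2)·(2.2)) / 4 = 18.8/4 = 4.7
  s[U,V] = ((-2.8)·(1) + (1.2)·(0) + (-1.8)·(4) + (1.2)·(-2) + (2.2)·(-3)) / 4 = -19/4 = -4.75
  s[V,V] = ((1)·(1) + (0)·(0) + (4)·(4) + (-2)·(-2) + (-3)·(-3)) / 4 = 30/4 = 7.5
  Sample standard deviations s_i = √(s[i,i]):
  s(U) = √(4.7) = 2.1679
  s(V) = √(7.5) = 2.7386

Step 3 — r_{ij} = s_{ij} / (s_i · s_j):
  r[U,U] = 1 (diagonal).
  r[U,V] = -4.75 / (2.1679 · 2.7386) = -4.75 / 5.9372 = -0.8
  r[V,V] = 1 (diagonal).

R is symmetric with unit diagonal. Assembling:

R = [[1, -0.8],
 [-0.8, 1]]


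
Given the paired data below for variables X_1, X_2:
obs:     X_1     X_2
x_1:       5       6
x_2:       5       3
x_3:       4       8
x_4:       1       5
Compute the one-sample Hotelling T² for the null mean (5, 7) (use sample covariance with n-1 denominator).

Step 1 — sample mean vector:
  mean(X_1) = (5 + 5 + 4 + 1) / 4 = 15/4 = 3.75
  mean(X_2) = (6 + 3 + 8 + 5) / 4 = 22/4 = 5.5
  x̄ = (3.75, 5.5),  deviation x̄ - mu_0 = (3.75, 5.5) - (5, 7) = (-1.25, -1.5).

Step 2 — sample covariance matrix, S[i,j] = (1/(n-1)) · Σ_k (x_{k,i} - mean_i) · (x_{k,j} - mean_j), divisor n-1 = 3:
  S[X_1,X_1] = ((1.25)·(1.25) + (1.25)·(1.25) + (0.25)·(0.25) + (-2.75)·(-2.75)) / 3 = 10.75/3 = 3.5833
  S[X_1,X_2] = ((1.25)·(0.5) + (1.25)·(-2.5) + (0.25)·(2.5) + (-2.75)·(-0.5)) / 3 = -0.5/3 = -0.1667
  S[X_2,X_2] = ((0.5)·(0.5) + (-2.5)·(-2.5) + (2.5)·(2.5) + (-0.5)·(-0.5)) / 3 = 13/3 = 4.3333
  S = [[3.5833, -0.1667],
 [-0.1667, 4.3333]].

Step 3 — invert S. det(S) = 3.5833·4.3333 - (-0.1667)² = 15.5.
  S^{-1} = (1/det) · [[d, -b], [-b, a]] = [[0.2796, 0.0108],
 [0.0108, 0.2312]].

Step 4 — quadratic form (x̄ - mu_0)^T · S^{-1} · (x̄ - mu_0):
  S^{-1} · (x̄ - mu_0) = (-0.3656, -0.3602),
  (x̄ - mu_0)^T · [...] = (-1.25)·(-0.3656) + (-1.5)·(-0.3602) = 0.9973.

Step 5 — scale by n: T² = 4 · 0.9973 = 3.9892.

T² ≈ 3.9892
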